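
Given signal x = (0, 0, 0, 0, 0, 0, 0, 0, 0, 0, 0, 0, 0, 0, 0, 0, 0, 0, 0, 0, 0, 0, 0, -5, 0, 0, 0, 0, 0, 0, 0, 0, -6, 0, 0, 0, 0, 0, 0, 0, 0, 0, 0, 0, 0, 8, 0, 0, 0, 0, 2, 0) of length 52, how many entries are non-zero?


Non-zero positions: [23, 32, 45, 50].
Sparsity = 4.

4


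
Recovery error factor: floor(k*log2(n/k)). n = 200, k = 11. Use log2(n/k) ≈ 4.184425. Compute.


log2(n/k) = log2(200/11) ≈ 4.184425.
k*log2(n/k) ≈ 11*4.184425 = 46.028675.
floor(46.028675) = 46.

46


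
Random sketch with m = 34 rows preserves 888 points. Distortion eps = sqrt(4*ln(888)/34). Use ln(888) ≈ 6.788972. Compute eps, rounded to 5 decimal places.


ln(888) ≈ 6.788972.
4*ln(N)/m ≈ 4*6.788972/34 ≈ 0.79870259.
eps = sqrt(0.79870259) ≈ 0.8937016 ≈ 0.89370.

0.89370


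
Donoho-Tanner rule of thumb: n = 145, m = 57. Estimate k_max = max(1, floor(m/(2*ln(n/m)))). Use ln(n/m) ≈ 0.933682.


n/m = 145/57.
ln(n/m) ≈ 0.933682.
2*ln(n/m) ≈ 1.867364.
m/(2*ln(n/m)) ≈ 57/1.867364 ≈ 30.5243.
floor = 30.
k_max = max(1, 30) = 30.

30


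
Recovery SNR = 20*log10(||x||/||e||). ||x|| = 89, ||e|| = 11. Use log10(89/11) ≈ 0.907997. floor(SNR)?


||x||/||e|| = 89/11.
log10(89/11) ≈ 0.907997.
20*log10(||x||/||e||) ≈ 20*0.907997 = 18.15994.
floor(18.15994) = 18.

18


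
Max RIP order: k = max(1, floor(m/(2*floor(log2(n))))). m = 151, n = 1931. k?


floor(log2(1931)) = 10.
2*10 = 20.
m/(2*floor(log2(n))) = 151/20 ≈ 7.55.
floor = 7.
k = max(1, 7) = 7.

7


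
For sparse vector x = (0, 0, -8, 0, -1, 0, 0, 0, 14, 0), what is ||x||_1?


Non-zero entries: [(2, -8), (4, -1), (8, 14)]
Absolute values: [8, 1, 14]
||x||_1 = sum = 23.

23


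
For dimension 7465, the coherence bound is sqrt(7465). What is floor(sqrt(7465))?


86^2 = 7396 <= 7465 < 7569 = 87^2, so 86 <= sqrt(7465) < 87.
floor(sqrt(7465)) = 86.

86


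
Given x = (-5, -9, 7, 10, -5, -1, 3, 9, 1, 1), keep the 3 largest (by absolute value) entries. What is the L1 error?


Sorted |x_i| descending: [10, 9, 9, 7, 5, 5, 3, 1, 1, 1]
Keep top 3: [10, 9, 9]
Tail entries: [7, 5, 5, 3, 1, 1, 1]
L1 error = sum of tail = 23.

23


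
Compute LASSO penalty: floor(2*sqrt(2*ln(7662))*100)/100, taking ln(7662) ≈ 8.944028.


ln(7662) ≈ 8.944028.
2*ln(n) ≈ 17.888056.
sqrt(2*ln(n)) ≈ sqrt(17.888056) ≈ 4.229427.
lambda ≈ 2*4.229427 = 8.458854.
floor(lambda*100)/100 = 8.45.

8.45


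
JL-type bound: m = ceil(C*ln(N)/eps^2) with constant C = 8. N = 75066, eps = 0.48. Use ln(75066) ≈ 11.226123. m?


ln(75066) ≈ 11.226123.
eps^2 = 0.48^2 = 0.2304.
C*ln(N)/eps^2 ≈ 8*11.226123/0.2304 ≈ 389.7959.
m = ceil(389.7959) = 390.

390


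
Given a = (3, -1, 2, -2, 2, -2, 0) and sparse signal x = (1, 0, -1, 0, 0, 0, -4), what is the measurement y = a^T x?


Non-zero terms: ['3*1', '2*-1', '0*-4']
Products: [3, -2, 0]
y = sum = 1.

1


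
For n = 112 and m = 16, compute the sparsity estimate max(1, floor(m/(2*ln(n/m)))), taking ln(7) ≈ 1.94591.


n/m = 112/16 = 7.
ln(n/m) ≈ 1.94591.
2*ln(n/m) ≈ 3.89182.
m/(2*ln(n/m)) ≈ 16/3.89182 ≈ 4.1112.
floor = 4.
k_max = max(1, 4) = 4.

4


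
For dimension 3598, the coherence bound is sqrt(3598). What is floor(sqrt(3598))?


59^2 = 3481 <= 3598 < 3600 = 60^2, so 59 <= sqrt(3598) < 60.
floor(sqrt(3598)) = 59.

59


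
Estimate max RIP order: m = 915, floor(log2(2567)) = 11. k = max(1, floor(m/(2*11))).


floor(log2(2567)) = 11.
2*11 = 22.
m/(2*floor(log2(n))) = 915/22 ≈ 41.5909.
floor = 41.
k = max(1, 41) = 41.

41


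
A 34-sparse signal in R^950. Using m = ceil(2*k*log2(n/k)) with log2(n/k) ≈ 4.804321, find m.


log2(n/k) = log2(950/34) ≈ 4.804321.
2*k*log2(n/k) ≈ 2*34*4.804321 = 326.693828.
m = ceil(326.693828) = 327.

327


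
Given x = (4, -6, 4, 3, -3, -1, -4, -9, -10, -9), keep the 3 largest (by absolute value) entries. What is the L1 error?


Sorted |x_i| descending: [10, 9, 9, 6, 4, 4, 4, 3, 3, 1]
Keep top 3: [10, 9, 9]
Tail entries: [6, 4, 4, 4, 3, 3, 1]
L1 error = sum of tail = 25.

25


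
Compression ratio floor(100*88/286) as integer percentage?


100*m/n = 100*88/286 ≈ 30.7692.
floor = 30.

30


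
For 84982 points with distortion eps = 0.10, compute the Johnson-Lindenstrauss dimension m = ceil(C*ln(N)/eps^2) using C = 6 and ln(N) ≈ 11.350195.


ln(84982) ≈ 11.350195.
eps^2 = 0.10^2 = 0.01.
C*ln(N)/eps^2 ≈ 6*11.350195/0.01 ≈ 6810.117.
m = ceil(6810.117) = 6811.

6811


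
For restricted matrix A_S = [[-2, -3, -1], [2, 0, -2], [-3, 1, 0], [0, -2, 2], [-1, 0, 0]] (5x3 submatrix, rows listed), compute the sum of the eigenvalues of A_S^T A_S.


Sum of eigenvalues of A_S^T A_S = trace(A_S^T A_S) = sum of squared column norms of A_S.
A_S^T A_S diagonal: [18, 14, 9].
trace = 18 + 14 + 9 = 41.

41


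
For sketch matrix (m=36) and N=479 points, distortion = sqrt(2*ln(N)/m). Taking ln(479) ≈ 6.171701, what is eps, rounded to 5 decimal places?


ln(479) ≈ 6.171701.
2*ln(N)/m ≈ 2*6.171701/36 ≈ 0.34287228.
eps = sqrt(0.34287228) ≈ 0.585553 ≈ 0.58555.

0.58555


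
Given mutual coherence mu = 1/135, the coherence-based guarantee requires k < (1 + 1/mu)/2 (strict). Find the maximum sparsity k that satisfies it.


1/mu = 135.
1 + 1/mu = 136.
(1 + 1/mu)/2 = 68 is an integer and the inequality is strict, so k_max = 68 - 1 = 67.

67


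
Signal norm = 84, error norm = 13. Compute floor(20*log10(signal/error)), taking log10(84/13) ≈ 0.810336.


||x||/||e|| = 84/13.
log10(84/13) ≈ 0.810336.
20*log10(||x||/||e||) ≈ 20*0.810336 = 16.20672.
floor(16.20672) = 16.

16


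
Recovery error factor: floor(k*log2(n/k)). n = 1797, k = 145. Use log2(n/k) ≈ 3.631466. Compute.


log2(n/k) = log2(1797/145) ≈ 3.631466.
k*log2(n/k) ≈ 145*3.631466 = 526.56257.
floor(526.56257) = 526.

526


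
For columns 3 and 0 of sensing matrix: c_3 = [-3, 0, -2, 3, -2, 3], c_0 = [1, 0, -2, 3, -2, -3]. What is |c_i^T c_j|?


Inner product: -3*1 + 0*0 + -2*-2 + 3*3 + -2*-2 + 3*-3
Products: [-3, 0, 4, 9, 4, -9]
Sum = 5.
|dot| = 5.

5


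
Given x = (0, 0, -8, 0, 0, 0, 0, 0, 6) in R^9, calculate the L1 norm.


Non-zero entries: [(2, -8), (8, 6)]
Absolute values: [8, 6]
||x||_1 = sum = 14.

14


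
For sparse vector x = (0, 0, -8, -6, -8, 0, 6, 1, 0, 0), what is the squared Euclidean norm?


Non-zero entries: [(2, -8), (3, -6), (4, -8), (6, 6), (7, 1)]
Squares: [64, 36, 64, 36, 1]
||x||_2^2 = sum = 201.

201


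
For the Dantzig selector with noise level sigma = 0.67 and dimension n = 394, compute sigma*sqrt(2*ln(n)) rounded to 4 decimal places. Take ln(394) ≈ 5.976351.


ln(394) ≈ 5.976351.
2*ln(n) ≈ 11.952702.
sqrt(2*ln(n)) ≈ sqrt(11.952702) ≈ 3.457268.
threshold ≈ 0.67*3.457268 = 2.31636956 ≈ 2.3164.

2.3164


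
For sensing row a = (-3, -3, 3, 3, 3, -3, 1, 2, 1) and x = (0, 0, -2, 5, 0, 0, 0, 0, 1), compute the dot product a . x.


Non-zero terms: ['3*-2', '3*5', '1*1']
Products: [-6, 15, 1]
y = sum = 10.

10


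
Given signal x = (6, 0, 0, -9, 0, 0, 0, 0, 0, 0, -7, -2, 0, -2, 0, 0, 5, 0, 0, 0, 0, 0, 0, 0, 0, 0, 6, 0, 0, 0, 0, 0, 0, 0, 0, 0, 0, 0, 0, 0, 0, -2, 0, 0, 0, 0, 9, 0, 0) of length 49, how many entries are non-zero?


Non-zero positions: [0, 3, 10, 11, 13, 16, 26, 41, 46].
Sparsity = 9.

9


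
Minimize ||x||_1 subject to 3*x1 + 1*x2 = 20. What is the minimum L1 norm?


Axis intercepts:
  x1 = 20/3, x2 = 0: L1 = 20/3
  x1 = 0, x2 = 20: L1 = 20
x* = (20/3, 0)
||x*||_1 = 20/3.

20/3


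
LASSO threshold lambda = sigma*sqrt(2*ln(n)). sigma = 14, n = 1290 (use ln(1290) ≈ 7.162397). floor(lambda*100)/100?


ln(1290) ≈ 7.162397.
2*ln(n) ≈ 14.324794.
sqrt(2*ln(n)) ≈ sqrt(14.324794) ≈ 3.784811.
lambda ≈ 14*3.784811 = 52.987354.
floor(lambda*100)/100 = 52.98.

52.98


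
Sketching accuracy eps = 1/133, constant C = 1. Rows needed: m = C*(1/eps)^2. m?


1/eps = 133.
(1/eps)^2 = 17689.
m = 1*17689 = 17689.

17689


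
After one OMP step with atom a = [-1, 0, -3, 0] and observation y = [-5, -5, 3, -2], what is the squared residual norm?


a^T a = 10.
a^T y = -4.
coeff = -4/10 = -2/5.
||r||^2 = 307/5.

307/5


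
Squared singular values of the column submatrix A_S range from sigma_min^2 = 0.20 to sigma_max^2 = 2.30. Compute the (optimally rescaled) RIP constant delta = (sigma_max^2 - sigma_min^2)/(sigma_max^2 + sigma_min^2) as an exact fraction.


lambda_max - lambda_min = 2.30 - 0.20 = 2.10.
lambda_max + lambda_min = 2.30 + 0.20 = 2.50.
delta = 2.10/2.50 = 210/250 = 21/25.

21/25


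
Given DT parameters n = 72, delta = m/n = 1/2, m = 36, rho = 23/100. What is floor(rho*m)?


m = 1/2*72 = 36.
rho = 23/100.
rho*m = 23/100*36 = 8.28.
k = floor(8.28) = 8.

8


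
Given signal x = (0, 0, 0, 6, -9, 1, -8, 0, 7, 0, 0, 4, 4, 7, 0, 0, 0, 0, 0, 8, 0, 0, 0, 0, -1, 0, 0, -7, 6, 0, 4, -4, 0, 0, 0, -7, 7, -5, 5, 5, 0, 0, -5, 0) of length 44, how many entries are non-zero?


Non-zero positions: [3, 4, 5, 6, 8, 11, 12, 13, 19, 24, 27, 28, 30, 31, 35, 36, 37, 38, 39, 42].
Sparsity = 20.

20


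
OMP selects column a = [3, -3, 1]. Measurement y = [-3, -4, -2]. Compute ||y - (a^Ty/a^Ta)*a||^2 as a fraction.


a^T a = 19.
a^T y = 1.
coeff = 1/19 = 1/19.
||r||^2 = 550/19.

550/19


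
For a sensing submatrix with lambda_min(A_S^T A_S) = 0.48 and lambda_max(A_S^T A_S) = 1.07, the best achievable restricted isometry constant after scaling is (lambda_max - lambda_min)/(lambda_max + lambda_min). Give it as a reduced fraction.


lambda_max - lambda_min = 1.07 - 0.48 = 0.59.
lambda_max + lambda_min = 1.07 + 0.48 = 1.55.
delta = 0.59/1.55 = 59/155.

59/155


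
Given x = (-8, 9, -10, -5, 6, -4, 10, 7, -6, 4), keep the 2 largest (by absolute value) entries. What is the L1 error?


Sorted |x_i| descending: [10, 10, 9, 8, 7, 6, 6, 5, 4, 4]
Keep top 2: [10, 10]
Tail entries: [9, 8, 7, 6, 6, 5, 4, 4]
L1 error = sum of tail = 49.

49


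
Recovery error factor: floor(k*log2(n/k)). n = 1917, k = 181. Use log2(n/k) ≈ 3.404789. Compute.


log2(n/k) = log2(1917/181) ≈ 3.404789.
k*log2(n/k) ≈ 181*3.404789 = 616.266809.
floor(616.266809) = 616.

616


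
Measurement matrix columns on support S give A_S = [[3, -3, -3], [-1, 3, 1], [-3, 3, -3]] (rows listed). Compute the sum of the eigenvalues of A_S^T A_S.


Sum of eigenvalues of A_S^T A_S = trace(A_S^T A_S) = sum of squared column norms of A_S.
A_S^T A_S diagonal: [19, 27, 19].
trace = 19 + 27 + 19 = 65.

65


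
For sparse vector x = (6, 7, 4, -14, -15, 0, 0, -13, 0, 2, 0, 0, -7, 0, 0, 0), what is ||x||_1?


Non-zero entries: [(0, 6), (1, 7), (2, 4), (3, -14), (4, -15), (7, -13), (9, 2), (12, -7)]
Absolute values: [6, 7, 4, 14, 15, 13, 2, 7]
||x||_1 = sum = 68.

68


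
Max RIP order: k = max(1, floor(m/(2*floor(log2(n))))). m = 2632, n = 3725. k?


floor(log2(3725)) = 11.
2*11 = 22.
m/(2*floor(log2(n))) = 2632/22 ≈ 119.6364.
floor = 119.
k = max(1, 119) = 119.

119


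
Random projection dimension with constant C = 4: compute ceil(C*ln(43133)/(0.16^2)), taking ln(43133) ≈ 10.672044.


ln(43133) ≈ 10.672044.
eps^2 = 0.16^2 = 0.0256.
C*ln(N)/eps^2 ≈ 4*10.672044/0.0256 ≈ 1667.5069.
m = ceil(1667.5069) = 1668.

1668


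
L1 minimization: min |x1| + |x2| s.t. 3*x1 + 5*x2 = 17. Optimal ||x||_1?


Axis intercepts:
  x1 = 17/3, x2 = 0: L1 = 17/3
  x1 = 0, x2 = 17/5: L1 = 17/5
x* = (0, 17/5)
||x*||_1 = 17/5.

17/5


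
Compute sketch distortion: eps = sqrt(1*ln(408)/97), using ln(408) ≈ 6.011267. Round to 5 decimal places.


ln(408) ≈ 6.011267.
1*ln(N)/m ≈ 1*6.011267/97 ≈ 0.06197182.
eps = sqrt(0.06197182) ≈ 0.2489414 ≈ 0.24894.

0.24894


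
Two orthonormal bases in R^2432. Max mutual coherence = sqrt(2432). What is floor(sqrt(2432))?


49^2 = 2401 <= 2432 < 2500 = 50^2, so 49 <= sqrt(2432) < 50.
floor(sqrt(2432)) = 49.

49


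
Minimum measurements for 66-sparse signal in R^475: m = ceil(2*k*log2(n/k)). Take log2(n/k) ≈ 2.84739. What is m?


log2(n/k) = log2(475/66) ≈ 2.84739.
2*k*log2(n/k) ≈ 2*66*2.84739 = 375.85548.
m = ceil(375.85548) = 376.

376


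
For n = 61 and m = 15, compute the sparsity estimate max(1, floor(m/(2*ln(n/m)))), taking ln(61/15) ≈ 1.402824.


n/m = 61/15.
ln(n/m) ≈ 1.402824.
2*ln(n/m) ≈ 2.805648.
m/(2*ln(n/m)) ≈ 15/2.805648 ≈ 5.3464.
floor = 5.
k_max = max(1, 5) = 5.

5


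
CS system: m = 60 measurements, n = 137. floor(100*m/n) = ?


100*m/n = 100*60/137 ≈ 43.7956.
floor = 43.

43


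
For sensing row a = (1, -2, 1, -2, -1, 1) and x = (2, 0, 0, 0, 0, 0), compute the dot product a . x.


Non-zero terms: ['1*2']
Products: [2]
y = sum = 2.

2


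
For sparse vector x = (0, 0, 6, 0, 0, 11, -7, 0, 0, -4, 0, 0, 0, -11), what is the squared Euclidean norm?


Non-zero entries: [(2, 6), (5, 11), (6, -7), (9, -4), (13, -11)]
Squares: [36, 121, 49, 16, 121]
||x||_2^2 = sum = 343.

343


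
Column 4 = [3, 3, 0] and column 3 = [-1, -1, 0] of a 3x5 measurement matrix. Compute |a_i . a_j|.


Inner product: 3*-1 + 3*-1 + 0*0
Products: [-3, -3, 0]
Sum = -6.
|dot| = 6.

6


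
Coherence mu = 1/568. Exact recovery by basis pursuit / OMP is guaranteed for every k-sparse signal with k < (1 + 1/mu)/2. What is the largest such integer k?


1/mu = 568.
1 + 1/mu = 569.
(1 + 1/mu)/2 = 284.5 is not an integer, so k_max = floor(284.5) = 284.

284


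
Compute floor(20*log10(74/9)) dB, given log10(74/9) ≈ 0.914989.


||x||/||e|| = 74/9.
log10(74/9) ≈ 0.914989.
20*log10(||x||/||e||) ≈ 20*0.914989 = 18.29978.
floor(18.29978) = 18.

18


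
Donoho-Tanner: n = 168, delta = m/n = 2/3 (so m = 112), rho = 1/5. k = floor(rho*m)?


m = 2/3*168 = 112.
rho = 1/5.
rho*m = 1/5*112 = 22.4.
k = floor(22.4) = 22.

22


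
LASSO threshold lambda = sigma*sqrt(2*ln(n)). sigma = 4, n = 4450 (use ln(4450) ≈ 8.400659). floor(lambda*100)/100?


ln(4450) ≈ 8.400659.
2*ln(n) ≈ 16.801318.
sqrt(2*ln(n)) ≈ sqrt(16.801318) ≈ 4.098941.
lambda ≈ 4*4.098941 = 16.395764.
floor(lambda*100)/100 = 16.39.

16.39


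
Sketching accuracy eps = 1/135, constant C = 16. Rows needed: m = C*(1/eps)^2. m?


1/eps = 135.
(1/eps)^2 = 18225.
m = 16*18225 = 291600.

291600


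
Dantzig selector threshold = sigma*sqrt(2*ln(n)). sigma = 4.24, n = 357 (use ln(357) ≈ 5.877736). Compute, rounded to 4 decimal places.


ln(357) ≈ 5.877736.
2*ln(n) ≈ 11.755472.
sqrt(2*ln(n)) ≈ sqrt(11.755472) ≈ 3.428625.
threshold ≈ 4.24*3.428625 = 14.53737 ≈ 14.5374.

14.5374


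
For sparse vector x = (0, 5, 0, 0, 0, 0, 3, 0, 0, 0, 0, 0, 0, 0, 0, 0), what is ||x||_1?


Non-zero entries: [(1, 5), (6, 3)]
Absolute values: [5, 3]
||x||_1 = sum = 8.

8


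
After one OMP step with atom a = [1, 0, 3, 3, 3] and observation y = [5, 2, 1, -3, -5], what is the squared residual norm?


a^T a = 28.
a^T y = -16.
coeff = -16/28 = -4/7.
||r||^2 = 384/7.

384/7


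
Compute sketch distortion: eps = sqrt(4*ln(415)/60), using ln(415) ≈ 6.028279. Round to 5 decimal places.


ln(415) ≈ 6.028279.
4*ln(N)/m ≈ 4*6.028279/60 ≈ 0.40188527.
eps = sqrt(0.40188527) ≈ 0.6339442 ≈ 0.63394.

0.63394


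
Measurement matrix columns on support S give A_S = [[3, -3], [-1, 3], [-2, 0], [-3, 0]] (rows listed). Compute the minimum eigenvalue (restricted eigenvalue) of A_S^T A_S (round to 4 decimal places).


A_S^T A_S = [[23, -12], [-12, 18]].
trace = 41.
det = 270.
disc = trace^2 - 4*det = 1681 - 4*270 = 601.
sqrt(601) ≈ 24.515301.
lam_min = (41 - sqrt(601))/2 ≈ (41 - 24.515301)/2 = 8.2423495 ≈ 8.2423.

8.2423


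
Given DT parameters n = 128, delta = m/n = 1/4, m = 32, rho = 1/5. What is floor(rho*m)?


m = 1/4*128 = 32.
rho = 1/5.
rho*m = 1/5*32 = 6.4.
k = floor(6.4) = 6.

6


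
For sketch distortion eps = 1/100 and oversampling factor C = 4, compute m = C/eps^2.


1/eps = 100.
(1/eps)^2 = 10000.
m = 4*10000 = 40000.

40000


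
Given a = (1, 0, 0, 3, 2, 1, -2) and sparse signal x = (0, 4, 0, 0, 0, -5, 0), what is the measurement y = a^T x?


Non-zero terms: ['0*4', '1*-5']
Products: [0, -5]
y = sum = -5.

-5


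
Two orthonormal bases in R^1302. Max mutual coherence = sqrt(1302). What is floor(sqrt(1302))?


36^2 = 1296 <= 1302 < 1369 = 37^2, so 36 <= sqrt(1302) < 37.
floor(sqrt(1302)) = 36.

36


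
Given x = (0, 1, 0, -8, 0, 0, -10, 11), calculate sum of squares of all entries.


Non-zero entries: [(1, 1), (3, -8), (6, -10), (7, 11)]
Squares: [1, 64, 100, 121]
||x||_2^2 = sum = 286.

286


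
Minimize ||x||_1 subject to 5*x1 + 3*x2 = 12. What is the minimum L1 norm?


Axis intercepts:
  x1 = 12/5, x2 = 0: L1 = 12/5
  x1 = 0, x2 = 4: L1 = 4
x* = (12/5, 0)
||x*||_1 = 12/5.

12/5


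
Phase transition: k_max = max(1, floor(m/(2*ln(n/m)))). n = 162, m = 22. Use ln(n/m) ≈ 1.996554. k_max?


n/m = 162/22 = 81/11.
ln(n/m) ≈ 1.996554.
2*ln(n/m) ≈ 3.993108.
m/(2*ln(n/m)) ≈ 22/3.993108 ≈ 5.5095.
floor = 5.
k_max = max(1, 5) = 5.

5


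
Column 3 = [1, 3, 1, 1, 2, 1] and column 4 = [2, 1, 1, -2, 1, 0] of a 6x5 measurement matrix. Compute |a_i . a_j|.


Inner product: 1*2 + 3*1 + 1*1 + 1*-2 + 2*1 + 1*0
Products: [2, 3, 1, -2, 2, 0]
Sum = 6.
|dot| = 6.

6


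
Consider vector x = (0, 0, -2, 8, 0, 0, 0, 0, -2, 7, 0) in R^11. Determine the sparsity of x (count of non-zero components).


Non-zero positions: [2, 3, 8, 9].
Sparsity = 4.

4


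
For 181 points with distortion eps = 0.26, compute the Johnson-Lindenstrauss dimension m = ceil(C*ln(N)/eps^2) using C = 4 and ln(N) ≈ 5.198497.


ln(181) ≈ 5.198497.
eps^2 = 0.26^2 = 0.0676.
C*ln(N)/eps^2 ≈ 4*5.198497/0.0676 ≈ 307.6034.
m = ceil(307.6034) = 308.

308


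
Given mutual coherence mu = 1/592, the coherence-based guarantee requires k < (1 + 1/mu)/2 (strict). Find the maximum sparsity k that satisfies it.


1/mu = 592.
1 + 1/mu = 593.
(1 + 1/mu)/2 = 296.5 is not an integer, so k_max = floor(296.5) = 296.

296


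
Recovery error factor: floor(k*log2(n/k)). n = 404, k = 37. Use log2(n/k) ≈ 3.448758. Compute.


log2(n/k) = log2(404/37) ≈ 3.448758.
k*log2(n/k) ≈ 37*3.448758 = 127.604046.
floor(127.604046) = 127.

127


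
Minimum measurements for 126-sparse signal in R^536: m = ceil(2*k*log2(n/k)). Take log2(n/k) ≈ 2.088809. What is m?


log2(n/k) = log2(536/126) ≈ 2.088809.
2*k*log2(n/k) ≈ 2*126*2.088809 = 526.379868.
m = ceil(526.379868) = 527.

527


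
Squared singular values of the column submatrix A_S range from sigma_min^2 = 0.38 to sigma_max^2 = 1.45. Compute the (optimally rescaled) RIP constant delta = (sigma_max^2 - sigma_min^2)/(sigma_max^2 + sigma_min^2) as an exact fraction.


lambda_max - lambda_min = 1.45 - 0.38 = 1.07.
lambda_max + lambda_min = 1.45 + 0.38 = 1.83.
delta = 1.07/1.83 = 107/183.

107/183


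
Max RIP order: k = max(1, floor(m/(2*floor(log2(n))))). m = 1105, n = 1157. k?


floor(log2(1157)) = 10.
2*10 = 20.
m/(2*floor(log2(n))) = 1105/20 ≈ 55.25.
floor = 55.
k = max(1, 55) = 55.

55


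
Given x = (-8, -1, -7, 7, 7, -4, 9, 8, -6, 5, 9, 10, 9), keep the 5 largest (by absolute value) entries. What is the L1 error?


Sorted |x_i| descending: [10, 9, 9, 9, 8, 8, 7, 7, 7, 6, 5, 4, 1]
Keep top 5: [10, 9, 9, 9, 8]
Tail entries: [8, 7, 7, 7, 6, 5, 4, 1]
L1 error = sum of tail = 45.

45


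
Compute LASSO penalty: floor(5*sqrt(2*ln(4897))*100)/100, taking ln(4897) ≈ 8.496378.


ln(4897) ≈ 8.496378.
2*ln(n) ≈ 16.992756.
sqrt(2*ln(n)) ≈ sqrt(16.992756) ≈ 4.122227.
lambda ≈ 5*4.122227 = 20.611135.
floor(lambda*100)/100 = 20.61.

20.61


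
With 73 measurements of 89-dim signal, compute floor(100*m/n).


100*m/n = 100*73/89 ≈ 82.0225.
floor = 82.

82


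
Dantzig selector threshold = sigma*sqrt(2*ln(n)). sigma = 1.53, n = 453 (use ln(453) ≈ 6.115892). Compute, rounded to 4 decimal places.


ln(453) ≈ 6.115892.
2*ln(n) ≈ 12.231784.
sqrt(2*ln(n)) ≈ sqrt(12.231784) ≈ 3.497397.
threshold ≈ 1.53*3.497397 = 5.35101741 ≈ 5.3510.

5.3510


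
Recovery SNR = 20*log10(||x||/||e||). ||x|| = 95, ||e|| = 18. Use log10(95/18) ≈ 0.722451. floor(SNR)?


||x||/||e|| = 95/18.
log10(95/18) ≈ 0.722451.
20*log10(||x||/||e||) ≈ 20*0.722451 = 14.44902.
floor(14.44902) = 14.

14


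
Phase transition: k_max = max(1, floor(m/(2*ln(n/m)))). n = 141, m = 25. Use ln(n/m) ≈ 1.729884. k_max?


n/m = 141/25.
ln(n/m) ≈ 1.729884.
2*ln(n/m) ≈ 3.459768.
m/(2*ln(n/m)) ≈ 25/3.459768 ≈ 7.2259.
floor = 7.
k_max = max(1, 7) = 7.

7


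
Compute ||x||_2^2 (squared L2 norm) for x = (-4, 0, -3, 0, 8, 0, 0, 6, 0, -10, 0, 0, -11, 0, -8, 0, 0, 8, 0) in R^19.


Non-zero entries: [(0, -4), (2, -3), (4, 8), (7, 6), (9, -10), (12, -11), (14, -8), (17, 8)]
Squares: [16, 9, 64, 36, 100, 121, 64, 64]
||x||_2^2 = sum = 474.

474


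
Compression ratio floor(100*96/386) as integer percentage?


100*m/n = 100*96/386 ≈ 24.8705.
floor = 24.

24


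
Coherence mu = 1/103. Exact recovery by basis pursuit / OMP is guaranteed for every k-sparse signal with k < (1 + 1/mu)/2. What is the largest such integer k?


1/mu = 103.
1 + 1/mu = 104.
(1 + 1/mu)/2 = 52 is an integer and the inequality is strict, so k_max = 52 - 1 = 51.

51


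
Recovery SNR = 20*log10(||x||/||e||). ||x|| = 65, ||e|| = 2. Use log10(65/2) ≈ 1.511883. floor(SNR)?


||x||/||e|| = 65/2.
log10(65/2) ≈ 1.511883.
20*log10(||x||/||e||) ≈ 20*1.511883 = 30.23766.
floor(30.23766) = 30.

30


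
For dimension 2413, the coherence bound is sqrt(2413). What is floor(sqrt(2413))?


49^2 = 2401 <= 2413 < 2500 = 50^2, so 49 <= sqrt(2413) < 50.
floor(sqrt(2413)) = 49.

49


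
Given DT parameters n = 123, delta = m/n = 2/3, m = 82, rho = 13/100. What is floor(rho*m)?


m = 2/3*123 = 82.
rho = 13/100.
rho*m = 13/100*82 = 10.66.
k = floor(10.66) = 10.

10


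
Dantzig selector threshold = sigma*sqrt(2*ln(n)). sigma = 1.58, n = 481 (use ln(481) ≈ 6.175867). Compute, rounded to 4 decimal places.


ln(481) ≈ 6.175867.
2*ln(n) ≈ 12.351734.
sqrt(2*ln(n)) ≈ sqrt(12.351734) ≈ 3.514503.
threshold ≈ 1.58*3.514503 = 5.55291474 ≈ 5.5529.

5.5529


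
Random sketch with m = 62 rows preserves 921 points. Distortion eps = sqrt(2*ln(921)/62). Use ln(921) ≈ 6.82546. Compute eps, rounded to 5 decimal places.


ln(921) ≈ 6.82546.
2*ln(N)/m ≈ 2*6.82546/62 ≈ 0.22017613.
eps = sqrt(0.22017613) ≈ 0.4692293 ≈ 0.46923.

0.46923


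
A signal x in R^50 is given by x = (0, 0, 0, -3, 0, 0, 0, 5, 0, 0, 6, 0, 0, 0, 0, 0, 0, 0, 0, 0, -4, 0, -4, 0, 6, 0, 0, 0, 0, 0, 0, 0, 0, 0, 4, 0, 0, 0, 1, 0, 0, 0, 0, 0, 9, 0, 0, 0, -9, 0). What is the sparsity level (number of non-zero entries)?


Non-zero positions: [3, 7, 10, 20, 22, 24, 34, 38, 44, 48].
Sparsity = 10.

10


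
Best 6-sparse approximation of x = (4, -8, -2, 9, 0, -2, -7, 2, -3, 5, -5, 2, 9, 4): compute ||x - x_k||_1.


Sorted |x_i| descending: [9, 9, 8, 7, 5, 5, 4, 4, 3, 2, 2, 2, 2, 0]
Keep top 6: [9, 9, 8, 7, 5, 5]
Tail entries: [4, 4, 3, 2, 2, 2, 2, 0]
L1 error = sum of tail = 19.

19


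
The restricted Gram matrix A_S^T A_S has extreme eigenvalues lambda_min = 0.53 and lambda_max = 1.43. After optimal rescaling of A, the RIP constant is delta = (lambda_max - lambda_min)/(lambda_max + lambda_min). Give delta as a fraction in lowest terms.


lambda_max - lambda_min = 1.43 - 0.53 = 0.90.
lambda_max + lambda_min = 1.43 + 0.53 = 1.96.
delta = 0.90/1.96 = 90/196 = 45/98.

45/98


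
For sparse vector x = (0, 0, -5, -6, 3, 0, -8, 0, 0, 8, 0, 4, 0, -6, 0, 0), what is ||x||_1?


Non-zero entries: [(2, -5), (3, -6), (4, 3), (6, -8), (9, 8), (11, 4), (13, -6)]
Absolute values: [5, 6, 3, 8, 8, 4, 6]
||x||_1 = sum = 40.

40


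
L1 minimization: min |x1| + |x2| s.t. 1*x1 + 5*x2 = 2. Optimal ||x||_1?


Axis intercepts:
  x1 = 2, x2 = 0: L1 = 2
  x1 = 0, x2 = 2/5: L1 = 2/5
x* = (0, 2/5)
||x*||_1 = 2/5.

2/5


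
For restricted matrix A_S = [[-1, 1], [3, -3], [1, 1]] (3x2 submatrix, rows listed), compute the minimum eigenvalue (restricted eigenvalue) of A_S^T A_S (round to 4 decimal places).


A_S^T A_S = [[11, -9], [-9, 11]].
trace = 22.
det = 40.
disc = trace^2 - 4*det = 484 - 4*40 = 324.
sqrt(324) = 18.
lam_min = (22 - 18)/2 = 2 = 2.0000.

2.0000


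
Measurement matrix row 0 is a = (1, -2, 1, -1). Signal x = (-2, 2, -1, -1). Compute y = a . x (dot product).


Non-zero terms: ['1*-2', '-2*2', '1*-1', '-1*-1']
Products: [-2, -4, -1, 1]
y = sum = -6.

-6


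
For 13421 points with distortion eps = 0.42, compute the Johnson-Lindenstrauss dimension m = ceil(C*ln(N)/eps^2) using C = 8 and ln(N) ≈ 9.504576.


ln(13421) ≈ 9.504576.
eps^2 = 0.42^2 = 0.1764.
C*ln(N)/eps^2 ≈ 8*9.504576/0.1764 ≈ 431.0465.
m = ceil(431.0465) = 432.

432


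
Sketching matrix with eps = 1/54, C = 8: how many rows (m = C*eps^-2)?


1/eps = 54.
(1/eps)^2 = 2916.
m = 8*2916 = 23328.

23328


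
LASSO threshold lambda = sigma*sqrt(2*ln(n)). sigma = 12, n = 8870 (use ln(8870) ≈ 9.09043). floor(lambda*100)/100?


ln(8870) ≈ 9.09043.
2*ln(n) ≈ 18.18086.
sqrt(2*ln(n)) ≈ sqrt(18.18086) ≈ 4.263902.
lambda ≈ 12*4.263902 = 51.166824.
floor(lambda*100)/100 = 51.16.

51.16


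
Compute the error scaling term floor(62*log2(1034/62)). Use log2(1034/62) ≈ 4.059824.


log2(n/k) = log2(1034/62) ≈ 4.059824.
k*log2(n/k) ≈ 62*4.059824 = 251.709088.
floor(251.709088) = 251.

251


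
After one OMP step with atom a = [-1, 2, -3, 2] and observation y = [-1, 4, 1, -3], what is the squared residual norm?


a^T a = 18.
a^T y = 0.
coeff = 0/18 = 0.
||r||^2 = 27.

27


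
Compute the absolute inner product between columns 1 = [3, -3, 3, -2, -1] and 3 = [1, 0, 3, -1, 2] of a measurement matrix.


Inner product: 3*1 + -3*0 + 3*3 + -2*-1 + -1*2
Products: [3, 0, 9, 2, -2]
Sum = 12.
|dot| = 12.

12


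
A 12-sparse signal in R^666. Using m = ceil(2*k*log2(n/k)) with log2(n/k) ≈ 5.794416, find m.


log2(n/k) = log2(666/12) ≈ 5.794416.
2*k*log2(n/k) ≈ 2*12*5.794416 = 139.065984.
m = ceil(139.065984) = 140.

140


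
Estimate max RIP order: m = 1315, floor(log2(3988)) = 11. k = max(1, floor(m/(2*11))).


floor(log2(3988)) = 11.
2*11 = 22.
m/(2*floor(log2(n))) = 1315/22 ≈ 59.7727.
floor = 59.
k = max(1, 59) = 59.

59


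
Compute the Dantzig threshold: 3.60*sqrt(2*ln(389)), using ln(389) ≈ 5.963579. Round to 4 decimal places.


ln(389) ≈ 5.963579.
2*ln(n) ≈ 11.927158.
sqrt(2*ln(n)) ≈ sqrt(11.927158) ≈ 3.453572.
threshold ≈ 3.60*3.453572 = 12.4328592 ≈ 12.4329.

12.4329


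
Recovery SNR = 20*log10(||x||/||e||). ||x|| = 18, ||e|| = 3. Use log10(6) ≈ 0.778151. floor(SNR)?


||x||/||e|| = 18/3 = 6.
log10(6) ≈ 0.778151.
20*log10(||x||/||e||) ≈ 20*0.778151 = 15.56302.
floor(15.56302) = 15.

15


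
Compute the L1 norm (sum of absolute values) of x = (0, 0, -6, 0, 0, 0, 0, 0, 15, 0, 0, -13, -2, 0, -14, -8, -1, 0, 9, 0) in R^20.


Non-zero entries: [(2, -6), (8, 15), (11, -13), (12, -2), (14, -14), (15, -8), (16, -1), (18, 9)]
Absolute values: [6, 15, 13, 2, 14, 8, 1, 9]
||x||_1 = sum = 68.

68


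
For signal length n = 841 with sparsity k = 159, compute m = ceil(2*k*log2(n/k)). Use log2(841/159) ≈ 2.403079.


log2(n/k) = log2(841/159) ≈ 2.403079.
2*k*log2(n/k) ≈ 2*159*2.403079 = 764.179122.
m = ceil(764.179122) = 765.

765


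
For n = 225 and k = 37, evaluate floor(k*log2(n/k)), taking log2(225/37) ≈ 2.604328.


log2(n/k) = log2(225/37) ≈ 2.604328.
k*log2(n/k) ≈ 37*2.604328 = 96.360136.
floor(96.360136) = 96.

96


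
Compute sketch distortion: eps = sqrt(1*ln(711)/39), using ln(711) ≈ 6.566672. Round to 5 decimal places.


ln(711) ≈ 6.566672.
1*ln(N)/m ≈ 1*6.566672/39 ≈ 0.16837621.
eps = sqrt(0.16837621) ≈ 0.4103367 ≈ 0.41034.

0.41034


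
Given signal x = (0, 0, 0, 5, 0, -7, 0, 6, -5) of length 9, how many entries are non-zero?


Non-zero positions: [3, 5, 7, 8].
Sparsity = 4.

4


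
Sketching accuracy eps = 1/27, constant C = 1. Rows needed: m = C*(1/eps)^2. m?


1/eps = 27.
(1/eps)^2 = 729.
m = 1*729 = 729.

729


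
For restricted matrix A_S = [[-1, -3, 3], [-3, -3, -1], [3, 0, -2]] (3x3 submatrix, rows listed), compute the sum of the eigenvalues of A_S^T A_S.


Sum of eigenvalues of A_S^T A_S = trace(A_S^T A_S) = sum of squared column norms of A_S.
A_S^T A_S diagonal: [19, 18, 14].
trace = 19 + 18 + 14 = 51.

51


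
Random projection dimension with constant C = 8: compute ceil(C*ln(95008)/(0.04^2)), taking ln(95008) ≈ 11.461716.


ln(95008) ≈ 11.461716.
eps^2 = 0.04^2 = 0.0016.
C*ln(N)/eps^2 ≈ 8*11.461716/0.0016 ≈ 57308.58.
m = ceil(57308.58) = 57309.

57309


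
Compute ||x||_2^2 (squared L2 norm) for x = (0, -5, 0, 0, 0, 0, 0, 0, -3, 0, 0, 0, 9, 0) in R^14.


Non-zero entries: [(1, -5), (8, -3), (12, 9)]
Squares: [25, 9, 81]
||x||_2^2 = sum = 115.

115


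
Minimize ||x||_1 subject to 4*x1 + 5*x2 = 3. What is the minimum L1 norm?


Axis intercepts:
  x1 = 3/4, x2 = 0: L1 = 3/4
  x1 = 0, x2 = 3/5: L1 = 3/5
x* = (0, 3/5)
||x*||_1 = 3/5.

3/5


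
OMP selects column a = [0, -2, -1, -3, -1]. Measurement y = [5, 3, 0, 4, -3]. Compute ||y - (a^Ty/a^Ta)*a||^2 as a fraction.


a^T a = 15.
a^T y = -15.
coeff = -15/15 = -1.
||r||^2 = 44.

44


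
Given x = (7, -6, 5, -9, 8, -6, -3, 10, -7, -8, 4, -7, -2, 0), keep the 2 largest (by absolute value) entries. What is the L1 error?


Sorted |x_i| descending: [10, 9, 8, 8, 7, 7, 7, 6, 6, 5, 4, 3, 2, 0]
Keep top 2: [10, 9]
Tail entries: [8, 8, 7, 7, 7, 6, 6, 5, 4, 3, 2, 0]
L1 error = sum of tail = 63.

63


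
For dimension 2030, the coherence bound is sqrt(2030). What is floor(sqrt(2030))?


45^2 = 2025 <= 2030 < 2116 = 46^2, so 45 <= sqrt(2030) < 46.
floor(sqrt(2030)) = 45.

45


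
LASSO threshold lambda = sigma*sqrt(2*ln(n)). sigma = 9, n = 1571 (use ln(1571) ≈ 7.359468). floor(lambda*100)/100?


ln(1571) ≈ 7.359468.
2*ln(n) ≈ 14.718936.
sqrt(2*ln(n)) ≈ sqrt(14.718936) ≈ 3.836527.
lambda ≈ 9*3.836527 = 34.528743.
floor(lambda*100)/100 = 34.52.

34.52


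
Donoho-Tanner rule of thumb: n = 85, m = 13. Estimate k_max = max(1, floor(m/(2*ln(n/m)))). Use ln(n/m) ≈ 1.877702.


n/m = 85/13.
ln(n/m) ≈ 1.877702.
2*ln(n/m) ≈ 3.755404.
m/(2*ln(n/m)) ≈ 13/3.755404 ≈ 3.4617.
floor = 3.
k_max = max(1, 3) = 3.

3


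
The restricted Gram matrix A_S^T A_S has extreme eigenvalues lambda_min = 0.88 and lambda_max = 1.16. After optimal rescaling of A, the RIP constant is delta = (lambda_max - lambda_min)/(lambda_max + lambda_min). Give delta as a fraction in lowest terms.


lambda_max - lambda_min = 1.16 - 0.88 = 0.28.
lambda_max + lambda_min = 1.16 + 0.88 = 2.04.
delta = 0.28/2.04 = 28/204 = 7/51.

7/51


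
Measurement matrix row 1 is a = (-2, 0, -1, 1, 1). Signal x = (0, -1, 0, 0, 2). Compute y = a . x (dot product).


Non-zero terms: ['0*-1', '1*2']
Products: [0, 2]
y = sum = 2.

2


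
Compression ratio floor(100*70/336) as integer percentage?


100*m/n = 100*70/336 ≈ 20.8333.
floor = 20.

20


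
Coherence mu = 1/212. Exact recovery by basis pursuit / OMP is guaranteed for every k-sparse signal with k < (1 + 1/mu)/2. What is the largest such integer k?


1/mu = 212.
1 + 1/mu = 213.
(1 + 1/mu)/2 = 106.5 is not an integer, so k_max = floor(106.5) = 106.

106


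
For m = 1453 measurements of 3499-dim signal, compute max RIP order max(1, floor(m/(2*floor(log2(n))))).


floor(log2(3499)) = 11.
2*11 = 22.
m/(2*floor(log2(n))) = 1453/22 ≈ 66.0455.
floor = 66.
k = max(1, 66) = 66.

66


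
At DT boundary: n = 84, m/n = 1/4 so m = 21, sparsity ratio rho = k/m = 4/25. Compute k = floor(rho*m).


m = 1/4*84 = 21.
rho = 4/25.
rho*m = 4/25*21 = 3.36.
k = floor(3.36) = 3.

3


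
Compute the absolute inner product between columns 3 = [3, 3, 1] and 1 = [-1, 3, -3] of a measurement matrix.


Inner product: 3*-1 + 3*3 + 1*-3
Products: [-3, 9, -3]
Sum = 3.
|dot| = 3.

3


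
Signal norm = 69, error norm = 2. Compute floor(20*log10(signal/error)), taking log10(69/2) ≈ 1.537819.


||x||/||e|| = 69/2.
log10(69/2) ≈ 1.537819.
20*log10(||x||/||e||) ≈ 20*1.537819 = 30.75638.
floor(30.75638) = 30.

30


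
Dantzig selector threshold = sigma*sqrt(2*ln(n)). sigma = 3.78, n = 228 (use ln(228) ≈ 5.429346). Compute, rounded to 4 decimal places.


ln(228) ≈ 5.429346.
2*ln(n) ≈ 10.858692.
sqrt(2*ln(n)) ≈ sqrt(10.858692) ≈ 3.295253.
threshold ≈ 3.78*3.295253 = 12.45605634 ≈ 12.4561.

12.4561


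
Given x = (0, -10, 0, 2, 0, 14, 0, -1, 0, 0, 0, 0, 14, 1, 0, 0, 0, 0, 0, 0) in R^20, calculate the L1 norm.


Non-zero entries: [(1, -10), (3, 2), (5, 14), (7, -1), (12, 14), (13, 1)]
Absolute values: [10, 2, 14, 1, 14, 1]
||x||_1 = sum = 42.

42


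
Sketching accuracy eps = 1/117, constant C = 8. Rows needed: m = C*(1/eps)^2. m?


1/eps = 117.
(1/eps)^2 = 13689.
m = 8*13689 = 109512.

109512


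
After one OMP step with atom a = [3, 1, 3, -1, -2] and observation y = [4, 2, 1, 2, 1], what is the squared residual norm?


a^T a = 24.
a^T y = 13.
coeff = 13/24 = 13/24.
||r||^2 = 455/24.

455/24


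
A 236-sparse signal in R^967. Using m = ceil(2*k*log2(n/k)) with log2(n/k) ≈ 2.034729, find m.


log2(n/k) = log2(967/236) ≈ 2.034729.
2*k*log2(n/k) ≈ 2*236*2.034729 = 960.392088.
m = ceil(960.392088) = 961.

961


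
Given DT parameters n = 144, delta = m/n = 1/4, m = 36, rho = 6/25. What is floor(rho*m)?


m = 1/4*144 = 36.
rho = 6/25.
rho*m = 6/25*36 = 8.64.
k = floor(8.64) = 8.

8


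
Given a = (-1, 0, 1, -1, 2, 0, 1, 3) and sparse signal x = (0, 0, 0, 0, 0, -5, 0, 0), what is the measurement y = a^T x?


Non-zero terms: ['0*-5']
Products: [0]
y = sum = 0.

0


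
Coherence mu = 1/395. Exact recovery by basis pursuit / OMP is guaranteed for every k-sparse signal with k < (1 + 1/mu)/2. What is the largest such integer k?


1/mu = 395.
1 + 1/mu = 396.
(1 + 1/mu)/2 = 198 is an integer and the inequality is strict, so k_max = 198 - 1 = 197.

197


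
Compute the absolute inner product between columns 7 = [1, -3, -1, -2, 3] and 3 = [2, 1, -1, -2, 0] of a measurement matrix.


Inner product: 1*2 + -3*1 + -1*-1 + -2*-2 + 3*0
Products: [2, -3, 1, 4, 0]
Sum = 4.
|dot| = 4.

4


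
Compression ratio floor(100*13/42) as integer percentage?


100*m/n = 100*13/42 ≈ 30.9524.
floor = 30.

30


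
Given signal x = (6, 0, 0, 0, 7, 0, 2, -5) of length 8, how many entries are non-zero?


Non-zero positions: [0, 4, 6, 7].
Sparsity = 4.

4


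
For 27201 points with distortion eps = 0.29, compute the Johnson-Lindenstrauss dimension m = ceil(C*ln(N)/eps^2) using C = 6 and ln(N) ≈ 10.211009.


ln(27201) ≈ 10.211009.
eps^2 = 0.29^2 = 0.0841.
C*ln(N)/eps^2 ≈ 6*10.211009/0.0841 ≈ 728.4905.
m = ceil(728.4905) = 729.

729


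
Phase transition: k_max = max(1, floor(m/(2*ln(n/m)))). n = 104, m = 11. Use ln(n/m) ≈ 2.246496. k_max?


n/m = 104/11.
ln(n/m) ≈ 2.246496.
2*ln(n/m) ≈ 4.492992.
m/(2*ln(n/m)) ≈ 11/4.492992 ≈ 2.4483.
floor = 2.
k_max = max(1, 2) = 2.

2


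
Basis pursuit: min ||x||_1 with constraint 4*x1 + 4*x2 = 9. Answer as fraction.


Axis intercepts:
  x1 = 9/4, x2 = 0: L1 = 9/4
  x1 = 0, x2 = 9/4: L1 = 9/4
x* = (9/4, 0)
||x*||_1 = 9/4.

9/4


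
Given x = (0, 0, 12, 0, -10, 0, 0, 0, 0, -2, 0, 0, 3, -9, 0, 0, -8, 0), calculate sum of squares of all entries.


Non-zero entries: [(2, 12), (4, -10), (9, -2), (12, 3), (13, -9), (16, -8)]
Squares: [144, 100, 4, 9, 81, 64]
||x||_2^2 = sum = 402.

402


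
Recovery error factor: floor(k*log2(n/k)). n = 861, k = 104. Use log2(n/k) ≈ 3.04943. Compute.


log2(n/k) = log2(861/104) ≈ 3.04943.
k*log2(n/k) ≈ 104*3.04943 = 317.14072.
floor(317.14072) = 317.

317


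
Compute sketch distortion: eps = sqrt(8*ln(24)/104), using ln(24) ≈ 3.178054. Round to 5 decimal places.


ln(24) ≈ 3.178054.
8*ln(N)/m ≈ 8*3.178054/104 ≈ 0.24446569.
eps = sqrt(0.24446569) ≈ 0.4944347 ≈ 0.49443.

0.49443


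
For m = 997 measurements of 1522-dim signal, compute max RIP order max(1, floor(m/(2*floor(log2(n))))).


floor(log2(1522)) = 10.
2*10 = 20.
m/(2*floor(log2(n))) = 997/20 ≈ 49.85.
floor = 49.
k = max(1, 49) = 49.

49


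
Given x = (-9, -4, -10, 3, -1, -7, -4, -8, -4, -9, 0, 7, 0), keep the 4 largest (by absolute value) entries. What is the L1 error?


Sorted |x_i| descending: [10, 9, 9, 8, 7, 7, 4, 4, 4, 3, 1, 0, 0]
Keep top 4: [10, 9, 9, 8]
Tail entries: [7, 7, 4, 4, 4, 3, 1, 0, 0]
L1 error = sum of tail = 30.

30


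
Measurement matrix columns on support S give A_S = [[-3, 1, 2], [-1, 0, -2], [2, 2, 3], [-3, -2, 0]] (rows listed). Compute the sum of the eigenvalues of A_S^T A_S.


Sum of eigenvalues of A_S^T A_S = trace(A_S^T A_S) = sum of squared column norms of A_S.
A_S^T A_S diagonal: [23, 9, 17].
trace = 23 + 9 + 17 = 49.

49


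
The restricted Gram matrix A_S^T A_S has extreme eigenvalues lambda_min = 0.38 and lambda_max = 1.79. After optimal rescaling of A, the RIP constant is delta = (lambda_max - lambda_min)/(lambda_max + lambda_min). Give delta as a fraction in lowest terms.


lambda_max - lambda_min = 1.79 - 0.38 = 1.41.
lambda_max + lambda_min = 1.79 + 0.38 = 2.17.
delta = 1.41/2.17 = 141/217.

141/217


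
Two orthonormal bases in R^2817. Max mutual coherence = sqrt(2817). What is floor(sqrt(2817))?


53^2 = 2809 <= 2817 < 2916 = 54^2, so 53 <= sqrt(2817) < 54.
floor(sqrt(2817)) = 53.

53


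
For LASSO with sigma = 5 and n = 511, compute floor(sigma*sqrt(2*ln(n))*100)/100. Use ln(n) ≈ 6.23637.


ln(511) ≈ 6.23637.
2*ln(n) ≈ 12.47274.
sqrt(2*ln(n)) ≈ sqrt(12.47274) ≈ 3.531677.
lambda ≈ 5*3.531677 = 17.658385.
floor(lambda*100)/100 = 17.65.

17.65


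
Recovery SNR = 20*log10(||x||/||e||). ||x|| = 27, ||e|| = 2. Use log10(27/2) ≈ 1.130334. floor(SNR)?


||x||/||e|| = 27/2.
log10(27/2) ≈ 1.130334.
20*log10(||x||/||e||) ≈ 20*1.130334 = 22.60668.
floor(22.60668) = 22.

22


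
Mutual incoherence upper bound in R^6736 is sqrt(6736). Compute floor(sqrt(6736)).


82^2 = 6724 <= 6736 < 6889 = 83^2, so 82 <= sqrt(6736) < 83.
floor(sqrt(6736)) = 82.

82


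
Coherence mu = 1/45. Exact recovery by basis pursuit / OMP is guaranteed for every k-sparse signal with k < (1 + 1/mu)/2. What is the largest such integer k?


1/mu = 45.
1 + 1/mu = 46.
(1 + 1/mu)/2 = 23 is an integer and the inequality is strict, so k_max = 23 - 1 = 22.

22


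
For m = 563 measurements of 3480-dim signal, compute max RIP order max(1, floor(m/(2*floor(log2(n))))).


floor(log2(3480)) = 11.
2*11 = 22.
m/(2*floor(log2(n))) = 563/22 ≈ 25.5909.
floor = 25.
k = max(1, 25) = 25.

25


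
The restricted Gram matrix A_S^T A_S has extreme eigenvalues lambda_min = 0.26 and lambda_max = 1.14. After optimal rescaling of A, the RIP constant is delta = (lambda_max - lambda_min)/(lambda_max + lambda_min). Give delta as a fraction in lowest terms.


lambda_max - lambda_min = 1.14 - 0.26 = 0.88.
lambda_max + lambda_min = 1.14 + 0.26 = 1.40.
delta = 0.88/1.40 = 88/140 = 22/35.

22/35


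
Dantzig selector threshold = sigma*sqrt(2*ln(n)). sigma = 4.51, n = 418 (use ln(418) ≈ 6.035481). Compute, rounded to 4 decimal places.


ln(418) ≈ 6.035481.
2*ln(n) ≈ 12.070962.
sqrt(2*ln(n)) ≈ sqrt(12.070962) ≈ 3.474329.
threshold ≈ 4.51*3.474329 = 15.66922379 ≈ 15.6692.

15.6692


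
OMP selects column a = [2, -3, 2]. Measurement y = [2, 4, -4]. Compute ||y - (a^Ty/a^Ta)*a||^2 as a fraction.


a^T a = 17.
a^T y = -16.
coeff = -16/17 = -16/17.
||r||^2 = 356/17.

356/17


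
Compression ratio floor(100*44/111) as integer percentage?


100*m/n = 100*44/111 ≈ 39.6396.
floor = 39.

39


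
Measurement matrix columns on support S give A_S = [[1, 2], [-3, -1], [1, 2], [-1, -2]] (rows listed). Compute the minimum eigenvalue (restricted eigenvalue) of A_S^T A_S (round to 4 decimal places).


A_S^T A_S = [[12, 9], [9, 13]].
trace = 25.
det = 75.
disc = trace^2 - 4*det = 625 - 4*75 = 325.
sqrt(325) ≈ 18.027756.
lam_min = (25 - sqrt(325))/2 ≈ (25 - 18.027756)/2 = 3.486122 ≈ 3.4861.

3.4861
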